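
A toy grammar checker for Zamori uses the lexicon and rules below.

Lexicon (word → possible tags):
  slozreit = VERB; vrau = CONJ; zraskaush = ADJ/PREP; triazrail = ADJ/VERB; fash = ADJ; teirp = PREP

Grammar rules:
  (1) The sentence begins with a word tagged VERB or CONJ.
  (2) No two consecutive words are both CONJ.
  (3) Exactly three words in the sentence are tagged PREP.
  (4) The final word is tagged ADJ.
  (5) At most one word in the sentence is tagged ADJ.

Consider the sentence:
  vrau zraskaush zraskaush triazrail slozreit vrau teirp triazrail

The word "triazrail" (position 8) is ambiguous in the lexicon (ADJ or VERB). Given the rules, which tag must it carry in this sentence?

Candidates per position — 1:vrau {CONJ}; 2:zraskaush {ADJ,PREP}; 3:zraskaush {ADJ,PREP}; 4:triazrail {ADJ,VERB}; 5:slozreit {VERB}; 6:vrau {CONJ}; 7:teirp {PREP}; 8:triazrail {ADJ,VERB}.
If word 2 were ADJ, no tagging could satisfy rule 3; so word 2 is PREP.
If word 3 were ADJ, no tagging could satisfy rule 3; so word 3 is PREP.
If word 8 were VERB, no tagging could satisfy rule 4; so word 8 is ADJ.
If word 4 were ADJ, no tagging could satisfy rule 5; so word 4 is VERB.
The only consistent sequence is: CONJ PREP PREP VERB VERB CONJ PREP ADJ.
Check: rule 1 ok; rule 2 ok; rule 3 ok; rule 4 ok; rule 5 ok.

ADJ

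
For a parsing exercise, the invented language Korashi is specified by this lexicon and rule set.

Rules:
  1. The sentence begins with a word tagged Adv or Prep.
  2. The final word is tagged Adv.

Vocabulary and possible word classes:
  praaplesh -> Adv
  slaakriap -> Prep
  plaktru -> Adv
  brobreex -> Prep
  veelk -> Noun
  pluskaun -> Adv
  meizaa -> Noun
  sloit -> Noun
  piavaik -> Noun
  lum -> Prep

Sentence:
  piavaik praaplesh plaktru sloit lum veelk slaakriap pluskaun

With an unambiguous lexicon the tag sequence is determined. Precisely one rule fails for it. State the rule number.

1

Fixed tagging: Noun Adv Adv Noun Prep Noun Prep Adv.
Applying the rules: R1 fails, R2 ok.
Only rule 1 fails.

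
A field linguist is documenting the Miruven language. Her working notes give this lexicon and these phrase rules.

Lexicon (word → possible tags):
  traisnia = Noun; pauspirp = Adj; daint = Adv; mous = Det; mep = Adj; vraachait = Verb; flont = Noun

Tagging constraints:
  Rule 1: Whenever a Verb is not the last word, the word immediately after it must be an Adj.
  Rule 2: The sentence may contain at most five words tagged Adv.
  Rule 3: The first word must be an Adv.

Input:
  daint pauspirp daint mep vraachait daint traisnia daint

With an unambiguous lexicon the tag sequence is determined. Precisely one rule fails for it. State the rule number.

1

Fixed tagging: Adv Adj Adv Adj Verb Adv Noun Adv.
Rule check: R1 violated, R2 holds, R3 holds.
Only rule 1 fails.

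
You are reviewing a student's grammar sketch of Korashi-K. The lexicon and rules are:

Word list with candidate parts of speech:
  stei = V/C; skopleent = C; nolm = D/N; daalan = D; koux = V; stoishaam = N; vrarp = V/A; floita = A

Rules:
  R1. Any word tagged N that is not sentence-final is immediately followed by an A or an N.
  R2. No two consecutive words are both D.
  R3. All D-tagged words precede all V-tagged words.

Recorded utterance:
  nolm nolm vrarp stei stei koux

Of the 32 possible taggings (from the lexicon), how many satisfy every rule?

Candidates per position — 1:nolm {D,N}; 2:nolm {D,N}; 3:vrarp {V,A}; 4:stei {V,C}; 5:stei {V,C}; 6:koux {V}.
There are 32 candidate sequences in total.
Checking each against the rules leaves 8 sequences.
Count = 8.

8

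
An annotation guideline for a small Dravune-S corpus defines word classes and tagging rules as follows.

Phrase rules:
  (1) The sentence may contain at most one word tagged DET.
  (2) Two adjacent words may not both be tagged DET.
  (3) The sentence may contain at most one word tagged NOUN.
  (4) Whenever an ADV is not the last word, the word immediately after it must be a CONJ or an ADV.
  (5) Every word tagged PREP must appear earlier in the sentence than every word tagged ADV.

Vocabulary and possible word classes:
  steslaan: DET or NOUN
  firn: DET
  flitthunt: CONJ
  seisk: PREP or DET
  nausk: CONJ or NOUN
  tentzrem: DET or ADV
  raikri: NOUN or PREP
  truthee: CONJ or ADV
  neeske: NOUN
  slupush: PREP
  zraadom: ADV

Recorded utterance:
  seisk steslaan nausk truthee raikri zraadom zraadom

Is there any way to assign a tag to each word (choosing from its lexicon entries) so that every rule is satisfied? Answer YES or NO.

Candidates per position — 1:seisk {PREP,DET}; 2:steslaan {DET,NOUN}; 3:nausk {CONJ,NOUN}; 4:truthee {CONJ,ADV}; 5:raikri {NOUN,PREP}; 6:zraadom {ADV}; 7:zraadom {ADV}.
One satisfying assignment: PREP NOUN CONJ CONJ PREP ADV ADV.
Verifying each rule — rule 1 ok; rule 2 ok; rule 3 ok; rule 4 ok; rule 5 ok.

YES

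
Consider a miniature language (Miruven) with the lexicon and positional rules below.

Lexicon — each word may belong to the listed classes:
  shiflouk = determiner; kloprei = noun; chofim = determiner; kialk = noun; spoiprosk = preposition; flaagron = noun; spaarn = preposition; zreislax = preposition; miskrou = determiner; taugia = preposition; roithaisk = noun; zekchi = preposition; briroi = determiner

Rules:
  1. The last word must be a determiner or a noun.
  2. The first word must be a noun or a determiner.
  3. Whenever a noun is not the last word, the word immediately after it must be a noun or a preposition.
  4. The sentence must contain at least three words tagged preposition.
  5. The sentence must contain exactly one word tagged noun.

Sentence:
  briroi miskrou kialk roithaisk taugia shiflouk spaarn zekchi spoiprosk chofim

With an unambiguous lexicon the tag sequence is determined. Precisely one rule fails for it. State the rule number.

Fixed tagging: determiner determiner noun noun preposition determiner preposition preposition preposition determiner.
Rule check: R1 ✓, R2 ✓, R3 ✓, R4 ✓, R5 ✗.
Only rule 5 fails.

5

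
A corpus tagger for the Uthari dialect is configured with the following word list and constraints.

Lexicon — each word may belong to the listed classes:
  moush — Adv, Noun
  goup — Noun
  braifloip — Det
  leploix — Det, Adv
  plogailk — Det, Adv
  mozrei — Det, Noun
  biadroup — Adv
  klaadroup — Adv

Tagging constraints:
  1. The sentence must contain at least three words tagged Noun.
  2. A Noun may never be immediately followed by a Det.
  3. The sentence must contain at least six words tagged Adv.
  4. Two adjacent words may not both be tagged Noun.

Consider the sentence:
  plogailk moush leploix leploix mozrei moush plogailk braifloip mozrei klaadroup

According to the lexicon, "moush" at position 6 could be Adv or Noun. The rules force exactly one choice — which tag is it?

Adv

Candidates per position — 1:plogailk {Det,Adv}; 2:moush {Adv,Noun}; 3:leploix {Det,Adv}; 4:leploix {Det,Adv}; 5:mozrei {Det,Noun}; 6:moush {Adv,Noun}; 7:plogailk {Det,Adv}; 8:braifloip {Det}; 9:mozrei {Det,Noun}; 10:klaadroup {Adv}.
Position 6: the remaining choice is settled jointly with positions 1, 2, 3, 4, 5, 7, 9 — only Adv at position 6 is part of a tagging that satisfies every rule.
The unique satisfying tagging is: Adv Noun Adv Adv Noun Adv Adv Det Noun Adv.
Checking: rule 1 ✓; rule 2 ✓; rule 3 ✓; rule 4 ✓.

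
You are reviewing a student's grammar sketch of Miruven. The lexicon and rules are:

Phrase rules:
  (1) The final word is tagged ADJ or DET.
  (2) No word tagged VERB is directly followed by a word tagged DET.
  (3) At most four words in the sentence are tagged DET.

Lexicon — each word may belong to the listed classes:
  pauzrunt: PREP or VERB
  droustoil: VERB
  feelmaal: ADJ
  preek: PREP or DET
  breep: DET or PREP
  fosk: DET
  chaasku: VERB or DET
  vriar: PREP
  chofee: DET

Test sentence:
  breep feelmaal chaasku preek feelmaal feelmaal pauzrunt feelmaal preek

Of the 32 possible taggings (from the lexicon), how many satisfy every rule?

12

Candidates per position — 1:breep {DET,PREP}; 2:feelmaal {ADJ}; 3:chaasku {VERB,DET}; 4:preek {PREP,DET}; 5:feelmaal {ADJ}; 6:feelmaal {ADJ}; 7:pauzrunt {PREP,VERB}; 8:feelmaal {ADJ}; 9:preek {PREP,DET}.
There are 32 candidate sequences in total.
Checking each against the rules leaves 12 sequences.
Count = 12.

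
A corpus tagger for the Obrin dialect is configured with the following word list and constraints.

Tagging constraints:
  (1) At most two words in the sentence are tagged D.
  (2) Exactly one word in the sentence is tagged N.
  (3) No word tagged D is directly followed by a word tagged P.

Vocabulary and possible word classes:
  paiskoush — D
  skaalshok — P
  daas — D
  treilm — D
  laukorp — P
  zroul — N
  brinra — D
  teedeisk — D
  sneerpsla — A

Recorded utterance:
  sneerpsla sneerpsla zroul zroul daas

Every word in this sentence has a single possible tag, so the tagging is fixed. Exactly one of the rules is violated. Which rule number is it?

2

Fixed tagging: A A N N D.
Checking each rule: R1 holds, R2 violated, R3 holds.
Only rule 2 fails.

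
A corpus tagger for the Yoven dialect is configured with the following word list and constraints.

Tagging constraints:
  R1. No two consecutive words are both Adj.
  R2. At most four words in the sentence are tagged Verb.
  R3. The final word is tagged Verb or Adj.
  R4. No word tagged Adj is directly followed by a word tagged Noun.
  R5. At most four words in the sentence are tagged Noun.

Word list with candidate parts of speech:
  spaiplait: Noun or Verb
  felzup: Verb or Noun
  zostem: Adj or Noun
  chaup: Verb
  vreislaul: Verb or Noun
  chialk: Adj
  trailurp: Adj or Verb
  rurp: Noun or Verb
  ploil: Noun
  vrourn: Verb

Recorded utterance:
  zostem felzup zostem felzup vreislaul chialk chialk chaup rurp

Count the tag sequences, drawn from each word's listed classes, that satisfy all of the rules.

Candidates per position — 1:zostem {Adj,Noun}; 2:felzup {Verb,Noun}; 3:zostem {Adj,Noun}; 4:felzup {Verb,Noun}; 5:vreislaul {Verb,Noun}; 6:chialk {Adj}; 7:chialk {Adj}; 8:chaup {Verb}; 9:rurp {Noun,Verb}.
There are 64 candidate sequences in total.
Rule 1 cannot be satisfied by any choice of tags from the lexicon.
So there is no consistent tagging.
Count = 0.

0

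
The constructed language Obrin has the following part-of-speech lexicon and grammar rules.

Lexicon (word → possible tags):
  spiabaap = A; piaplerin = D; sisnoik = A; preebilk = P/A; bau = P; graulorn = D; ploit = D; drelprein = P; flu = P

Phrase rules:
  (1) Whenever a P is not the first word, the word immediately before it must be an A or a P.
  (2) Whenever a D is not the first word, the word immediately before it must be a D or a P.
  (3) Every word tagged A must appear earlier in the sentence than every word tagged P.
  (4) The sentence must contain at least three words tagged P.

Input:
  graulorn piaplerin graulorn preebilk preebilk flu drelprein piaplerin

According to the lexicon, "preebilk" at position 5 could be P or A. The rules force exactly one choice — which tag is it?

Candidates per position — 1:graulorn {D}; 2:piaplerin {D}; 3:graulorn {D}; 4:preebilk {P,A}; 5:preebilk {P,A}; 6:flu {P}; 7:drelprein {P}; 8:piaplerin {D}.
Position 4: tagging it P would leave rule 1 unsatisfiable, so it must be A.
Position 5: tagging it A would leave rule 4 unsatisfiable, so it must be P.
So the tagging must be: D D D A P P P D.
Verifying each rule — rule 1 satisfied; rule 2 satisfied; rule 3 satisfied; rule 4 satisfied.

P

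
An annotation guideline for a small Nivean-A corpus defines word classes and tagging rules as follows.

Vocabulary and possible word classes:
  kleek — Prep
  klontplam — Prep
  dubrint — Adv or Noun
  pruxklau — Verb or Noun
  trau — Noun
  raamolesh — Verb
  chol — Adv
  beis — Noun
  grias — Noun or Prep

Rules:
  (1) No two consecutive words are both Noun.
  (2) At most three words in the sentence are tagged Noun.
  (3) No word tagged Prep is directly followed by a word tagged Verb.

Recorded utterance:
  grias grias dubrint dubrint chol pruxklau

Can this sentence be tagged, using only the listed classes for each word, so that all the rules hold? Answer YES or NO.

Candidates per position — 1:grias {Noun,Prep}; 2:grias {Noun,Prep}; 3:dubrint {Adv,Noun}; 4:dubrint {Adv,Noun}; 5:chol {Adv}; 6:pruxklau {Verb,Noun}.
One satisfying assignment: Noun Prep Adv Adv Adv Noun.
Verifying each rule — rule 1 ✓; rule 2 ✓; rule 3 ✓.

YES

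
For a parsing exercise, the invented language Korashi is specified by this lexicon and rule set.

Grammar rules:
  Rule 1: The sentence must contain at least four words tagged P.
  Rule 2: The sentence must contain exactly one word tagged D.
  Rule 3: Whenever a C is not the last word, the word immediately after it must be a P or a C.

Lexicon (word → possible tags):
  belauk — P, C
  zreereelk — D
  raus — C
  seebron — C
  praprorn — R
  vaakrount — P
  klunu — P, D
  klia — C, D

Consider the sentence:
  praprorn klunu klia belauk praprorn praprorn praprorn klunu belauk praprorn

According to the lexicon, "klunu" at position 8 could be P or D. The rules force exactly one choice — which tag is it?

P

Candidates per position — 1:praprorn {R}; 2:klunu {P,D}; 3:klia {C,D}; 4:belauk {P,C}; 5:praprorn {R}; 6:praprorn {R}; 7:praprorn {R}; 8:klunu {P,D}; 9:belauk {P,C}; 10:praprorn {R}.
If word 2 were D, no tagging could satisfy rule 1; so word 2 is P.
If word 4 were C, no tagging could satisfy rule 1; so word 4 is P.
If word 8 were D, no tagging could satisfy rule 1; so word 8 is P.
If word 9 were C, no tagging could satisfy rule 1; so word 9 is P.
If word 3 were C, no tagging could satisfy rule 2; so word 3 is D.
The unique satisfying tagging is: R P D P R R R P P R.
Verifying each rule — rule 1 ok; rule 2 ok; rule 3 ok.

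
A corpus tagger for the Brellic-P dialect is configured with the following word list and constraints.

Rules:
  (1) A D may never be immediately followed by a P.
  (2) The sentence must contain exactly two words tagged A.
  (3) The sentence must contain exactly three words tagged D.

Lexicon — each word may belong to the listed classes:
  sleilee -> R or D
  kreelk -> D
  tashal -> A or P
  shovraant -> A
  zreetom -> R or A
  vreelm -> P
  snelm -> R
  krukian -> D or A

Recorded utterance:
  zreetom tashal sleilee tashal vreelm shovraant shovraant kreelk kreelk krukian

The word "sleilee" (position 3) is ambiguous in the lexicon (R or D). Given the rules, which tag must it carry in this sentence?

R

Candidates per position — 1:zreetom {R,A}; 2:tashal {A,P}; 3:sleilee {R,D}; 4:tashal {A,P}; 5:vreelm {P}; 6:shovraant {A}; 7:shovraant {A}; 8:kreelk {D}; 9:kreelk {D}; 10:krukian {D,A}.
At position 1, choosing A makes rule 2 impossible to satisfy; hence R.
At position 2, choosing A makes rule 2 impossible to satisfy; hence P.
At position 4, choosing A makes rule 2 impossible to satisfy; hence P.
At position 10, choosing A makes rule 2 impossible to satisfy; hence D.
At position 3, choosing D makes rule 1 impossible to satisfy; hence R.
The only consistent sequence is: R P R P P A A D D D.
Rule-by-rule: rule 1 holds; rule 2 holds; rule 3 holds.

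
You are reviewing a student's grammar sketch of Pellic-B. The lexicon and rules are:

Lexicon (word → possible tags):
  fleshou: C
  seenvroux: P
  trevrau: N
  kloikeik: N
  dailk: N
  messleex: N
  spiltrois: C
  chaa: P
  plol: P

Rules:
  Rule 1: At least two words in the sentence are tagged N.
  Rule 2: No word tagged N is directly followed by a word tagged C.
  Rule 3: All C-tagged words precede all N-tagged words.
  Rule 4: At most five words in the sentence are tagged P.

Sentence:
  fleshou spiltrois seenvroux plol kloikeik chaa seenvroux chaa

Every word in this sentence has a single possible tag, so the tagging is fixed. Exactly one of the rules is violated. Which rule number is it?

1

Fixed tagging: C C P P N P P P.
Applying the rules: R1 fail, R2 pass, R3 pass, R4 pass.
Only rule 1 fails.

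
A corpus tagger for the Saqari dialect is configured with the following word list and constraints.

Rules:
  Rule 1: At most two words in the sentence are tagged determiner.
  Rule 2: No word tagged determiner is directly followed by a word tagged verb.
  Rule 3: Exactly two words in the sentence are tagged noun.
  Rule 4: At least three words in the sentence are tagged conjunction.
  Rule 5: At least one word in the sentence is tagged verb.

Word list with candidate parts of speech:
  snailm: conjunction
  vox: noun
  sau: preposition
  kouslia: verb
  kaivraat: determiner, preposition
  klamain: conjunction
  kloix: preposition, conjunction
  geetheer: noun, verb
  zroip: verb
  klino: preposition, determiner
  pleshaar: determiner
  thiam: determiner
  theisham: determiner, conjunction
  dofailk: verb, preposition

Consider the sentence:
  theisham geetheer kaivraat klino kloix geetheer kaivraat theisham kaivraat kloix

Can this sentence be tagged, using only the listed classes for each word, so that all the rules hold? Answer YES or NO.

Candidates per position — 1:theisham {determiner,conjunction}; 2:geetheer {noun,verb}; 3:kaivraat {determiner,preposition}; 4:klino {preposition,determiner}; 5:kloix {preposition,conjunction}; 6:geetheer {noun,verb}; 7:kaivraat {determiner,preposition}; 8:theisham {determiner,conjunction}; 9:kaivraat {determiner,preposition}; 10:kloix {preposition,conjunction}.
Every candidate sequence violates at least one rule; no consistent tagging exists.

NO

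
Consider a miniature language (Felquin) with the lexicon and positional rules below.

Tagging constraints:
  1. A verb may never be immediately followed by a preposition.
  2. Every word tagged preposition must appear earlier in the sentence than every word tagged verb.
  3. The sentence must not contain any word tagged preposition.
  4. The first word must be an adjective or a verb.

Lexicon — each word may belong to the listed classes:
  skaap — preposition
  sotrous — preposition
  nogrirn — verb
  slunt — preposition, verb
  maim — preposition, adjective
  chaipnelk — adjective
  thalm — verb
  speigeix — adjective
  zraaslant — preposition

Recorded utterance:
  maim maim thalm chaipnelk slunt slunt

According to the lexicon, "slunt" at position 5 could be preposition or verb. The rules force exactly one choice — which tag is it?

verb

Candidates per position — 1:maim {preposition,adjective}; 2:maim {preposition,adjective}; 3:thalm {verb}; 4:chaipnelk {adjective}; 5:slunt {preposition,verb}; 6:slunt {preposition,verb}.
Word 1 cannot be preposition — rule 3 would then fail for every completion. It is adjective.
Word 2 cannot be preposition — rule 3 would then fail for every completion. It is adjective.
Word 5 cannot be preposition — rule 2 would then fail for every completion. It is verb.
Word 6 cannot be preposition — rule 1 would then fail for every completion. It is verb.
So the tagging must be: adjective adjective verb adjective verb verb.
Verifying each rule — rule 1 holds; rule 2 holds; rule 3 holds; rule 4 holds.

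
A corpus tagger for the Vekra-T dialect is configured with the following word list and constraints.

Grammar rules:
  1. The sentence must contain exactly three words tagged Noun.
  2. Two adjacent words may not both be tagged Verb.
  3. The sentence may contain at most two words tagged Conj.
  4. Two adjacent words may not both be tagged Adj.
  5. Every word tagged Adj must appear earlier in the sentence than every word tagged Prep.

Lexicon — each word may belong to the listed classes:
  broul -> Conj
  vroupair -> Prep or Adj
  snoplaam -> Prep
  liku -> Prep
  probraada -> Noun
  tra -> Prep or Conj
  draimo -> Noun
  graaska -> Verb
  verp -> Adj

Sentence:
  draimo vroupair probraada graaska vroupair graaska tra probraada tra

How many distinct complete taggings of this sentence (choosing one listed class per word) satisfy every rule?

12

Candidates per position — 1:draimo {Noun}; 2:vroupair {Prep,Adj}; 3:probraada {Noun}; 4:graaska {Verb}; 5:vroupair {Prep,Adj}; 6:graaska {Verb}; 7:tra {Prep,Conj}; 8:probraada {Noun}; 9:tra {Prep,Conj}.
There are 16 candidate sequences in total.
Checking each against the rules leaves 12 sequences.
Count = 12.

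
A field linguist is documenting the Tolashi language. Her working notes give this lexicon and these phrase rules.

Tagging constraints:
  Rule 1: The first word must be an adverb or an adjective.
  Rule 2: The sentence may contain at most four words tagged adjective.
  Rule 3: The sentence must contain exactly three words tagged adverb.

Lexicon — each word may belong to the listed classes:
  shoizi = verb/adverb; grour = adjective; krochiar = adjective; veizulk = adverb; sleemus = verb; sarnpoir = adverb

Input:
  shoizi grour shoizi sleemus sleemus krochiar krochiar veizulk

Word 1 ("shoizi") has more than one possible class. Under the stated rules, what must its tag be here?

Candidates per position — 1:shoizi {verb,adverb}; 2:grour {adjective}; 3:shoizi {verb,adverb}; 4:sleemus {verb}; 5:sleemus {verb}; 6:krochiar {adjective}; 7:krochiar {adjective}; 8:veizulk {adverb}.
Word 1 cannot be verb — rule 1 would then fail for every completion. It is adverb.
Word 3 cannot be verb — rule 3 would then fail for every completion. It is adverb.
So the tagging must be: adverb adjective adverb verb verb adjective adjective adverb.
Check: rule 1 holds; rule 2 holds; rule 3 holds.

adverb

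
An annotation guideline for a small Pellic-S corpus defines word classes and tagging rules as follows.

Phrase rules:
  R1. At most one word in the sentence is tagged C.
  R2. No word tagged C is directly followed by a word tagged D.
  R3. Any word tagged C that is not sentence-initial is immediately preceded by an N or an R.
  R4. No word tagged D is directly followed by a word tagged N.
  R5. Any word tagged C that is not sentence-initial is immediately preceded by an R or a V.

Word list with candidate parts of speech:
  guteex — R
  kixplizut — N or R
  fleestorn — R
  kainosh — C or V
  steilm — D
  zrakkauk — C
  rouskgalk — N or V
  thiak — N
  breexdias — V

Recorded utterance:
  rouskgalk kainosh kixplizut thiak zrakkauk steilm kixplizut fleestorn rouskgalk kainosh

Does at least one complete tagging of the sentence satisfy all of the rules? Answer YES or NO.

Candidates per position — 1:rouskgalk {N,V}; 2:kainosh {C,V}; 3:kixplizut {N,R}; 4:thiak {N}; 5:zrakkauk {C}; 6:steilm {D}; 7:kixplizut {N,R}; 8:fleestorn {R}; 9:rouskgalk {N,V}; 10:kainosh {C,V}.
Rule 2 cannot be satisfied by any choice of tags from the lexicon.
So there is no consistent tagging.

NO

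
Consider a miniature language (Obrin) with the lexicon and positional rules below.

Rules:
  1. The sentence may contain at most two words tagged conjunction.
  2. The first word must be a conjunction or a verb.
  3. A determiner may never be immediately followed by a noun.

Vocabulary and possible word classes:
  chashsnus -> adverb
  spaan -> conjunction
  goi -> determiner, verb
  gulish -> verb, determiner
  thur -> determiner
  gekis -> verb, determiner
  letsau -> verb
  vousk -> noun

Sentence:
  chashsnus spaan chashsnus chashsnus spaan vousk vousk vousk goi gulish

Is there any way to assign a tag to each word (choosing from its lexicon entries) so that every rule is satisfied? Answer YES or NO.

NO

Candidates per position — 1:chashsnus {adverb}; 2:spaan {conjunction}; 3:chashsnus {adverb}; 4:chashsnus {adverb}; 5:spaan {conjunction}; 6:vousk {noun}; 7:vousk {noun}; 8:vousk {noun}; 9:goi {determiner,verb}; 10:gulish {verb,determiner}.
Rule 2 cannot be satisfied by any choice of tags from the lexicon.
So there is no consistent tagging.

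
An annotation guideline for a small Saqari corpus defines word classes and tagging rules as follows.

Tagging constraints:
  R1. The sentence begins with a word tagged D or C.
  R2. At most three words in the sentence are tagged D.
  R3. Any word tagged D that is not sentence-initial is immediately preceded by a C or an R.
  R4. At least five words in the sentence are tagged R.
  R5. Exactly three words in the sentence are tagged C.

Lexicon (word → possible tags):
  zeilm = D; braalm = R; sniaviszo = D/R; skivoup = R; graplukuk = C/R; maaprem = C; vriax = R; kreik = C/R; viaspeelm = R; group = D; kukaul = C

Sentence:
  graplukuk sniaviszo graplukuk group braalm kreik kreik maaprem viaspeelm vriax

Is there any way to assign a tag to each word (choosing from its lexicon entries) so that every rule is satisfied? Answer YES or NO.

Candidates per position — 1:graplukuk {C,R}; 2:sniaviszo {D,R}; 3:graplukuk {C,R}; 4:group {D}; 5:braalm {R}; 6:kreik {C,R}; 7:kreik {C,R}; 8:maaprem {C}; 9:viaspeelm {R}; 10:vriax {R}.
One satisfying assignment: C D C D R R R C R R.
Verifying each rule — rule 1 holds; rule 2 holds; rule 3 holds; rule 4 holds; rule 5 holds.

YES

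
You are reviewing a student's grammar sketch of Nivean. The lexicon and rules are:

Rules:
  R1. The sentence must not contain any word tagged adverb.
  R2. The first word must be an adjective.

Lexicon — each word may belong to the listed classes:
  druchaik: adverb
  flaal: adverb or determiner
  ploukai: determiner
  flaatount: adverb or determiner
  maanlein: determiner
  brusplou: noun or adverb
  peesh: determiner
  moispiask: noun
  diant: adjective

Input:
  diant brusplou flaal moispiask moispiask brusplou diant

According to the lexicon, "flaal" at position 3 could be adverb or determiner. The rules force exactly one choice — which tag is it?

determiner

Candidates per position — 1:diant {adjective}; 2:brusplou {noun,adverb}; 3:flaal {adverb,determiner}; 4:moispiask {noun}; 5:moispiask {noun}; 6:brusplou {noun,adverb}; 7:diant {adjective}.
If word 2 were adverb, no tagging could satisfy rule 1; so word 2 is noun.
If word 3 were adverb, no tagging could satisfy rule 1; so word 3 is determiner.
If word 6 were adverb, no tagging could satisfy rule 1; so word 6 is noun.
So the tagging must be: adjective noun determiner noun noun noun adjective.
Rule-by-rule: rule 1 ok; rule 2 ok.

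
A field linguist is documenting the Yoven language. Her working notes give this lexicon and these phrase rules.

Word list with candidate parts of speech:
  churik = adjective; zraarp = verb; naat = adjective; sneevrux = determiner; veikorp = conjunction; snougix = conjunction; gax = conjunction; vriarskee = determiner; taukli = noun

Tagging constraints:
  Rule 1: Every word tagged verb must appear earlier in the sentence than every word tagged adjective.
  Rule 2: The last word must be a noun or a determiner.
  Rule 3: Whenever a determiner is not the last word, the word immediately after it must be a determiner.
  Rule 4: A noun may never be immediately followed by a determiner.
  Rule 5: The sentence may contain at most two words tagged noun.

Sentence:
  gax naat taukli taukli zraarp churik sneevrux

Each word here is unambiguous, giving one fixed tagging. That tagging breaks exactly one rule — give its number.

Fixed tagging: conjunction adjective noun noun verb adjective determiner.
Applying the rules: R1 fail, R2 pass, R3 pass, R4 pass, R5 pass.
Only rule 1 fails.

1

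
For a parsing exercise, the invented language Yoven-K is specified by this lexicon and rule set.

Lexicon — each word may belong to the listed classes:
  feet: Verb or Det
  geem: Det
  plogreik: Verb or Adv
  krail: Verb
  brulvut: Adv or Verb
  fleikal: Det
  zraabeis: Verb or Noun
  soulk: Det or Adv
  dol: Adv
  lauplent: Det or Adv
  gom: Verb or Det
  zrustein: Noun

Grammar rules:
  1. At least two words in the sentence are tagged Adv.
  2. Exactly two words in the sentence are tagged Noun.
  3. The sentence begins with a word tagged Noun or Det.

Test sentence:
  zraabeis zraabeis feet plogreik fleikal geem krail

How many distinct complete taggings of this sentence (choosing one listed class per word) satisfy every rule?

Candidates per position — 1:zraabeis {Verb,Noun}; 2:zraabeis {Verb,Noun}; 3:feet {Verb,Det}; 4:plogreik {Verb,Adv}; 5:fleikal {Det}; 6:geem {Det}; 7:krail {Verb}.
There are 16 candidate sequences in total.
Rule 1 cannot be satisfied by any choice of tags from the lexicon.
So there is no consistent tagging.
Count = 0.

0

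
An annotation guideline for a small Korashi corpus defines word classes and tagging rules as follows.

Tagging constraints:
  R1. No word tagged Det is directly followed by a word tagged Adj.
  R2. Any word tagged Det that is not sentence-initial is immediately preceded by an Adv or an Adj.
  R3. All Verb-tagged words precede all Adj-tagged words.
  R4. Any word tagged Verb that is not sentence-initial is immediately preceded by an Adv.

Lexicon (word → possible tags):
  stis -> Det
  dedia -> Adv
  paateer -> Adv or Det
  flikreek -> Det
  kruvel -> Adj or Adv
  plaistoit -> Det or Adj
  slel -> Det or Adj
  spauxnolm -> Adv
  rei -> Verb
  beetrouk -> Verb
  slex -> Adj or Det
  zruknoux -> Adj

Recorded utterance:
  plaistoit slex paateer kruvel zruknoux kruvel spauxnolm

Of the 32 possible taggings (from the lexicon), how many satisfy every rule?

Candidates per position — 1:plaistoit {Det,Adj}; 2:slex {Adj,Det}; 3:paateer {Adv,Det}; 4:kruvel {Adj,Adv}; 5:zruknoux {Adj}; 6:kruvel {Adj,Adv}; 7:spauxnolm {Adv}.
There are 32 candidate sequences in total.
Checking each against the rules leaves 10 sequences.
Count = 10.

10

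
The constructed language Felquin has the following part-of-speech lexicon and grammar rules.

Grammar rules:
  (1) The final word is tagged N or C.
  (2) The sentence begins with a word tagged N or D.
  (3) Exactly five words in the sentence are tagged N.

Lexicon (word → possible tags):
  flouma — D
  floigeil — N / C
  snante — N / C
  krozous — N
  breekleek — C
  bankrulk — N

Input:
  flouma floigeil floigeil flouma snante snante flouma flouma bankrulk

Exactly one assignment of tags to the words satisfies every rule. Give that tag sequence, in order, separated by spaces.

D N N D N N D D N

Candidates per position — 1:flouma {D}; 2:floigeil {N,C}; 3:floigeil {N,C}; 4:flouma {D}; 5:snante {N,C}; 6:snante {N,C}; 7:flouma {D}; 8:flouma {D}; 9:bankrulk {N}.
Word 2 cannot be C — rule 3 would then fail for every completion. It is N.
Word 3 cannot be C — rule 3 would then fail for every completion. It is N.
Word 5 cannot be C — rule 3 would then fail for every completion. It is N.
Word 6 cannot be C — rule 3 would then fail for every completion. It is N.
So the tagging must be: D N N D N N D D N.
Checking: rule 1 holds; rule 2 holds; rule 3 holds.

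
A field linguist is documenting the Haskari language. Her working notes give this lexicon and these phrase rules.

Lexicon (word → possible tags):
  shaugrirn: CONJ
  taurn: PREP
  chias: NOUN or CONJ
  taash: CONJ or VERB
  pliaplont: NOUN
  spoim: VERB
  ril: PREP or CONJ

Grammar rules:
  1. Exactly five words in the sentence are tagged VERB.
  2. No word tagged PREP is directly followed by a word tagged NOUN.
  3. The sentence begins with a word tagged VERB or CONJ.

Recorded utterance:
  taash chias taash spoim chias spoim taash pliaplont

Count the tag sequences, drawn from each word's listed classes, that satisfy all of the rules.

4

Candidates per position — 1:taash {CONJ,VERB}; 2:chias {NOUN,CONJ}; 3:taash {CONJ,VERB}; 4:spoim {VERB}; 5:chias {NOUN,CONJ}; 6:spoim {VERB}; 7:taash {CONJ,VERB}; 8:pliaplont {NOUN}.
There are 32 candidate sequences in total.
The sequences that satisfy every rule: VERB NOUN VERB VERB NOUN VERB VERB NOUN; VERB NOUN VERB VERB CONJ VERB VERB NOUN; VERB CONJ VERB VERB NOUN VERB VERB NOUN; VERB CONJ VERB VERB CONJ VERB VERB NOUN.
Count = 4.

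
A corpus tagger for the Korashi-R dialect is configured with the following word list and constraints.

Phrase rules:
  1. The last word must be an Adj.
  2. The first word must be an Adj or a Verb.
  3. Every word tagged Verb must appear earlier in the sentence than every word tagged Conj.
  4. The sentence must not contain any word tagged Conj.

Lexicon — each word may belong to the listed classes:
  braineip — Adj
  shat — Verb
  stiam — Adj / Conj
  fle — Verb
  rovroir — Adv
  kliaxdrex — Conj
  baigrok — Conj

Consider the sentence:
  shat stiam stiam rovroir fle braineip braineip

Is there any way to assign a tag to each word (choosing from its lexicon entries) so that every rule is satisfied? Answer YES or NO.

Candidates per position — 1:shat {Verb}; 2:stiam {Adj,Conj}; 3:stiam {Adj,Conj}; 4:rovroir {Adv}; 5:fle {Verb}; 6:braineip {Adj}; 7:braineip {Adj}.
One satisfying assignment: Verb Adj Adj Adv Verb Adj Adj.
Rule-by-rule: rule 1 satisfied; rule 2 satisfied; rule 3 satisfied; rule 4 satisfied.

YES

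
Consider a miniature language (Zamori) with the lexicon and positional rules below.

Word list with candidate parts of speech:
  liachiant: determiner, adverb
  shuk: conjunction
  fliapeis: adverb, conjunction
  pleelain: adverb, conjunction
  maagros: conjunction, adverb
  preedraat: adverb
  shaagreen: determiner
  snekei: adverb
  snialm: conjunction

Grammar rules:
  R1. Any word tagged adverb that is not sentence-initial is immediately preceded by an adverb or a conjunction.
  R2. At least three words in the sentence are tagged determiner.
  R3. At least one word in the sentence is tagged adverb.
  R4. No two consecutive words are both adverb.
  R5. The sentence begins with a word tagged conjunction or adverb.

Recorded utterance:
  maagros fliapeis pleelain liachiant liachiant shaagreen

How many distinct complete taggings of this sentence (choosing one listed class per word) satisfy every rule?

4

Candidates per position — 1:maagros {conjunction,adverb}; 2:fliapeis {adverb,conjunction}; 3:pleelain {adverb,conjunction}; 4:liachiant {determiner,adverb}; 5:liachiant {determiner,adverb}; 6:shaagreen {determiner}.
There are 32 candidate sequences in total.
The sequences that satisfy every rule: conjunction adverb conjunction determiner determiner determiner; conjunction conjunction adverb determiner determiner determiner; adverb conjunction adverb determiner determiner determiner; adverb conjunction conjunction determiner determiner determiner.
Count = 4.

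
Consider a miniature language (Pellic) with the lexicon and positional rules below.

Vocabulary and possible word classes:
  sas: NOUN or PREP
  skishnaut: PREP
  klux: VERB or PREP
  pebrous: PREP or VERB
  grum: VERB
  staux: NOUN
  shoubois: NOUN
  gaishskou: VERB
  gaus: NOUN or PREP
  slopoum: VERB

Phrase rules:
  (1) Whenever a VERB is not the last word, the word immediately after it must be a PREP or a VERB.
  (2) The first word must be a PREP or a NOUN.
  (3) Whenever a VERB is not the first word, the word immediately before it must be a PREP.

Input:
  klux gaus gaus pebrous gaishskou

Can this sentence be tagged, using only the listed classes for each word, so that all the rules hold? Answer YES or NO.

Candidates per position — 1:klux {VERB,PREP}; 2:gaus {NOUN,PREP}; 3:gaus {NOUN,PREP}; 4:pebrous {PREP,VERB}; 5:gaishskou {VERB}.
One satisfying assignment: PREP PREP PREP PREP VERB.
Verifying each rule — rule 1 holds; rule 2 holds; rule 3 holds.

YES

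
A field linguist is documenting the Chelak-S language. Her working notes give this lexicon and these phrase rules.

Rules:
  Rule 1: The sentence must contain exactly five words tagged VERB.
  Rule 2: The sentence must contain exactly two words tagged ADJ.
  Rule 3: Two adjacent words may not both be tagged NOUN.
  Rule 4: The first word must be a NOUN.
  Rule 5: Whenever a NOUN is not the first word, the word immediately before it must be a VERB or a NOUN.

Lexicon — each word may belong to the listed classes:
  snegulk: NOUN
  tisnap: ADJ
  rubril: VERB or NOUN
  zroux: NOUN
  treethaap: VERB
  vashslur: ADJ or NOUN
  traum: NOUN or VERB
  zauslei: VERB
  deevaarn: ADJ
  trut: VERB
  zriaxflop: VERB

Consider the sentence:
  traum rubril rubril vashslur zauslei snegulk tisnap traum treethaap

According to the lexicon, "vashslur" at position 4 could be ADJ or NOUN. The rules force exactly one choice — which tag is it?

Candidates per position — 1:traum {NOUN,VERB}; 2:rubril {VERB,NOUN}; 3:rubril {VERB,NOUN}; 4:vashslur {ADJ,NOUN}; 5:zauslei {VERB}; 6:snegulk {NOUN}; 7:tisnap {ADJ}; 8:traum {NOUN,VERB}; 9:treethaap {VERB}.
At position 1, choosing VERB makes rule 4 impossible to satisfy; hence NOUN.
At position 2, choosing NOUN makes rule 1 impossible to satisfy; hence VERB.
At position 3, choosing NOUN makes rule 1 impossible to satisfy; hence VERB.
At position 4, choosing NOUN makes rule 2 impossible to satisfy; hence ADJ.
At position 8, choosing NOUN makes rule 1 impossible to satisfy; hence VERB.
The unique satisfying tagging is: NOUN VERB VERB ADJ VERB NOUN ADJ VERB VERB.
Rule-by-rule: rule 1 holds; rule 2 holds; rule 3 holds; rule 4 holds; rule 5 holds.

ADJ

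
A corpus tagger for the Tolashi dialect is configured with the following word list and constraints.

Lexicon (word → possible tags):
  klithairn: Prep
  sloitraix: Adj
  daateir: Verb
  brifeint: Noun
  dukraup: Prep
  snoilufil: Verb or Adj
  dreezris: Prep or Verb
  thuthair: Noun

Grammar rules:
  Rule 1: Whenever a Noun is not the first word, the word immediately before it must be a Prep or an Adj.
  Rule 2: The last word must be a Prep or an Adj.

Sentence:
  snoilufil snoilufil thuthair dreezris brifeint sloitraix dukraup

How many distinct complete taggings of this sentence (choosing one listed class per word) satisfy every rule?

2

Candidates per position — 1:snoilufil {Verb,Adj}; 2:snoilufil {Verb,Adj}; 3:thuthair {Noun}; 4:dreezris {Prep,Verb}; 5:brifeint {Noun}; 6:sloitraix {Adj}; 7:dukraup {Prep}.
There are 8 candidate sequences in total.
The sequences that satisfy every rule: Verb Adj Noun Prep Noun Adj Prep; Adj Adj Noun Prep Noun Adj Prep.
Count = 2.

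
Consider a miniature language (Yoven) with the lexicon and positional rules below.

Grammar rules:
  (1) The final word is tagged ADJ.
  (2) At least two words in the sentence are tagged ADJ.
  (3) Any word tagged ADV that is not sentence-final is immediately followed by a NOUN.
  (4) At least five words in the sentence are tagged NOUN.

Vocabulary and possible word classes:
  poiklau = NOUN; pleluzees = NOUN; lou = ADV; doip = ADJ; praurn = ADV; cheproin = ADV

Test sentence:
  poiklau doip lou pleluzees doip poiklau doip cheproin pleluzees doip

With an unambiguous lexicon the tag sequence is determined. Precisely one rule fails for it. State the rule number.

4

Fixed tagging: NOUN ADJ ADV NOUN ADJ NOUN ADJ ADV NOUN ADJ.
Checking each rule: R1 ok, R2 ok, R3 ok, R4 fails.
Only rule 4 fails.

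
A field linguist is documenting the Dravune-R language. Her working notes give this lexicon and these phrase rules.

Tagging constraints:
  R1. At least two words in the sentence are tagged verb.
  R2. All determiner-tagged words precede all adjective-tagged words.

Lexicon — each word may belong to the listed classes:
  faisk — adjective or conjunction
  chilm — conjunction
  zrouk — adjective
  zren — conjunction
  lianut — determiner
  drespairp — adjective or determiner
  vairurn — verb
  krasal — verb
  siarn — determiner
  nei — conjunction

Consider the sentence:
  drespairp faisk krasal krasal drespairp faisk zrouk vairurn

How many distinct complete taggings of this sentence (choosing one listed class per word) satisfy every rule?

Candidates per position — 1:drespairp {adjective,determiner}; 2:faisk {adjective,conjunction}; 3:krasal {verb}; 4:krasal {verb}; 5:drespairp {adjective,determiner}; 6:faisk {adjective,conjunction}; 7:zrouk {adjective}; 8:vairurn {verb}.
There are 16 candidate sequences in total.
Checking each against the rules leaves 10 sequences.
Count = 10.

10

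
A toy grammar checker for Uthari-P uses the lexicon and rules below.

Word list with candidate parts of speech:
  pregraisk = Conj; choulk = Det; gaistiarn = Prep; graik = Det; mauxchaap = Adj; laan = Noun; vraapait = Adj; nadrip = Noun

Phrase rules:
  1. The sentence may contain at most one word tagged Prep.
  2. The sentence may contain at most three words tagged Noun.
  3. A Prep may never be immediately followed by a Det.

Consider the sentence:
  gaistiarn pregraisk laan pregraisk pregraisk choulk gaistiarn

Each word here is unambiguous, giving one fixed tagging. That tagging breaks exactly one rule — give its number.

Fixed tagging: Prep Conj Noun Conj Conj Det Prep.
Checking each rule: R1 ✗, R2 ✓, R3 ✓.
Only rule 1 fails.

1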